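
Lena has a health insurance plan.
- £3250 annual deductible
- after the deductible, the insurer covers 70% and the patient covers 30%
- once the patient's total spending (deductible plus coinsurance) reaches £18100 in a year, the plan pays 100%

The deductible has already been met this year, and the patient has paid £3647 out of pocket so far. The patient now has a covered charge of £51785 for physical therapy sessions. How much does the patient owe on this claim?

With the deductible met, the entire £51785 is subject to coinsurance.
Coinsurance: £51785 × 30% = £15535.50.
Year-to-date out-of-pocket would reach £3647 + £15535.50 = £19182.50, above the £18100 maximum, so the patient pays only £18100 − £3647 = £14453.

£14453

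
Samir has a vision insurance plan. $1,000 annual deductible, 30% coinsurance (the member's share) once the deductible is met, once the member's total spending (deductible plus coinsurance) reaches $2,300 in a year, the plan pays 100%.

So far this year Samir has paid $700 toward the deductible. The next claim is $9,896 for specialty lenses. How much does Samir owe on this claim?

$1,600

$700 of the $1,000 deductible is already met, leaving $300.
That leaves $9,896 − $300 = $9,596 for coinsurance.
30% of $9,596 = $2,878.80 falls to the member.
That puts the member's cost at $300 + $2,878.80 = $3,178.80 before any cap.
That would bring total out-of-pocket to $3,878.80, past the $2,300 cap. The member is capped at $2,300 − $700 = $1,600 on this claim.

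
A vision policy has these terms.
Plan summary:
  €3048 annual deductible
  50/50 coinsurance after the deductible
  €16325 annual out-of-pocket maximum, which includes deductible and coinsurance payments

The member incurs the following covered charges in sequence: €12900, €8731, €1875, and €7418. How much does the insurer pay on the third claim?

Bill 1, €12900: €3048 to deductible, leaving €9852; member's 50% is €4926. Member pays €7974; OOP now €7974. Insurer: €12900 − €7974 = €4926.
Bill 2, €8731: 50% coinsurance on €8731 = €4365.50. Cost to member: €4365.50. OOP to date €12339.50. Plan pays €8731 − €4365.50 = €4365.50.
Bill 3, €1875: deductible already satisfied, so member's share is 50% × €1875 = €937.50. Member owes €937.50 (running OOP €13277). Insurer: €1875 − €937.50 = €937.50.

€937.50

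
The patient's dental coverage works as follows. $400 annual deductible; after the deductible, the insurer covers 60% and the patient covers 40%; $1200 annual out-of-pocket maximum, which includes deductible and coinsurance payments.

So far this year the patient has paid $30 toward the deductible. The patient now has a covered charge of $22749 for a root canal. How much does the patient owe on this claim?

Deductible still to meet: $400 − $30 = $370.
The remaining $22379 (= $22749 − $370) moves to coinsurance.
Coinsurance: $22379 × 40% = $8951.60.
That puts the patient's cost at $370 + $8951.60 = $9321.60 before any cap.
Adding $9321.60 to the $30 already spent would give $9351.60, which exceeds the $1200 cap; the patient pays just $1200 − $30 = $1170.

$1170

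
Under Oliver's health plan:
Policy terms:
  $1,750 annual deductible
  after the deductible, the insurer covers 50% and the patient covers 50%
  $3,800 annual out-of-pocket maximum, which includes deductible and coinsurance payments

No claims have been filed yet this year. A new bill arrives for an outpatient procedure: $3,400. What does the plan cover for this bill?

$825

The full $1,750 deductible is still open; $1,750 of this bill applies to it.
The remaining $1,650 (= $3,400 − $1,750) moves to coinsurance.
50% of $1,650 = $825 falls to the patient.
That puts the patient's cost at $1,750 + $825 = $2,575 before any cap.
Cumulative spending $0 + $2,575 = $2,575 stays under the $3,800 maximum.
The plan picks up $3,400 − $2,575 = $825.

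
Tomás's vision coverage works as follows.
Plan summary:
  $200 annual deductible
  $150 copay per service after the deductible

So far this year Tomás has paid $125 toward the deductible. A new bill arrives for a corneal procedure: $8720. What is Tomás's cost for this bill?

Deductible still to meet: $200 − $125 = $75.
That leaves $8720 − $75 = $8645 for the copay.
Copay on this service: $150.
That puts the member's cost at $75 + $150 = $225.

$225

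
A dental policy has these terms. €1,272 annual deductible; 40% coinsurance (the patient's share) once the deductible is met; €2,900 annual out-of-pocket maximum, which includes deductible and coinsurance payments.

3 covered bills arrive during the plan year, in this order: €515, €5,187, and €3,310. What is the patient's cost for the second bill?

Bill 1, €515: fully absorbed by the deductible. Patient pays €515; OOP now €515.
Bill 2, €5,187: €757 to deductible, leaving €4,430; 40% of €4,430 = €1,772. Deductible plus coinsurance: €757 + €1,772 = €2,529. OOP would hit €3,044 > €2,900, so the cap limits the patient to €2,900 − €515 = €2,385.

€2,385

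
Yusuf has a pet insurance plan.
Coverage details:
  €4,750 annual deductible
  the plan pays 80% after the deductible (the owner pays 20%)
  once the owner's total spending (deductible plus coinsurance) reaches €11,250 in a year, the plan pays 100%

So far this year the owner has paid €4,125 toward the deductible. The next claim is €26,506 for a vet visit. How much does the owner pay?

€5,801.20

€4,125 of the €4,750 deductible is already met, leaving €625.
After the €625 deductible portion, €26,506 − €625 = €25,881 is subject to coinsurance.
Coinsurance: €25,881 × 20% = €5,176.20.
Owner responsibility before any cap: €625 + €5,176.20 = €5,801.20.
Year-to-date out-of-pocket becomes €4,125 + €5,801.20 = €9,926.20, still under the €11,250 maximum, so no cap applies.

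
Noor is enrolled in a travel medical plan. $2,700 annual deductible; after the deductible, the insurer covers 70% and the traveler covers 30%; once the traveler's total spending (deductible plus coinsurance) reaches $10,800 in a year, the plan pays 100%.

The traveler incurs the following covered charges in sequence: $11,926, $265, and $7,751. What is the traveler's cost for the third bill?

$2,325.30

Claim 1 — $11,926: $2,700 to deductible, leaving $9,226; coinsurance $9,226 × 30% = $2,767.80. Traveler pays $5,467.80; OOP now $5,467.80.
Claim 2 — $265: deductible already satisfied, so traveler's share is 30% × $265 = $79.50. Traveler owes $79.50 (running OOP $5,547.30).
Claim 3 — $7,751: deductible met; 30% of $7,751 = $2,325.30. Traveler pays $2,325.30; OOP now $7,872.60.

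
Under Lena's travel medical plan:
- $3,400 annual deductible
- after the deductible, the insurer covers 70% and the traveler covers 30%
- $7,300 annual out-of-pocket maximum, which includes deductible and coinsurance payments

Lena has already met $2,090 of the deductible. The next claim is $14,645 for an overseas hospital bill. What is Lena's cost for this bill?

$2,090 of the $3,400 deductible is already met, leaving $1,310.
After the $1,310 deductible portion, $14,645 − $1,310 = $13,335 is subject to coinsurance.
Traveler's 30% share of $13,335 is $4,000.50.
Traveler responsibility before any cap: $1,310 + $4,000.50 = $5,310.50.
That would bring total out-of-pocket to $7,400.50, past the $7,300 cap. The traveler is capped at $7,300 − $2,090 = $5,210 on this claim.

$5,210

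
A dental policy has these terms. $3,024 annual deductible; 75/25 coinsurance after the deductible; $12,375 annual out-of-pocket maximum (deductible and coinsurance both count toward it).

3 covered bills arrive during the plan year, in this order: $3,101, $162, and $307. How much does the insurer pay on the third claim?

Claim 1 — $3,101: deductible takes $3,024, $77 remains; 25% of $77 = $19.25. Cost to patient: $3,043.25. OOP to date $3,043.25. Insurer: $3,101 − $3,043.25 = $57.75.
Claim 2 — $162: 25% coinsurance on $162 = $40.50. Patient owes $40.50 (running OOP $3,083.75). Insurer: $162 − $40.50 = $121.50.
Claim 3 — $307: deductible met; 25% of $307 = $76.75. Patient owes $76.75 (running OOP $3,160.50). Plan pays $307 − $76.75 = $230.25.

$230.25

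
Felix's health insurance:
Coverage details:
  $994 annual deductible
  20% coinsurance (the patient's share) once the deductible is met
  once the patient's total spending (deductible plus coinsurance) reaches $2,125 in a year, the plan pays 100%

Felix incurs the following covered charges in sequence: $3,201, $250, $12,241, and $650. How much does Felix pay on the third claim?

Claim 1 — $3,201: $994 to deductible, leaving $2,207; 20% of $2,207 = $441.40. Patient owes $1,435.40 (running OOP $1,435.40).
Claim 2 — $250: 20% coinsurance on $250 = $50. Patient owes $50 (running OOP $1,485.40).
Claim 3 — $12,241: deductible met; 20% of $12,241 = $2,448.20. OOP would hit $3,933.60 > $2,125, so the cap limits the patient to $2,125 − $1,485.40 = $639.60.

$639.60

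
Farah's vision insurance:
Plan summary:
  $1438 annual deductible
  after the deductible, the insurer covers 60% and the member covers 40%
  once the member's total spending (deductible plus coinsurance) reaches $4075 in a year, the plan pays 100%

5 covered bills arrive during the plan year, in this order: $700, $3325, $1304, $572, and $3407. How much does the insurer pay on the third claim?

$782.40

Claim 1 ($700): fully absorbed by the deductible. Member owes $700 (running OOP $700). Insurer: $700 − $700 = $0.
Claim 2 ($3325): $738 finishes the deductible; $2587 goes to coinsurance; member's 40% is $1034.80. Member pays $1772.80; OOP now $2472.80. Insurer: $3325 − $1772.80 = $1552.20.
Claim 3 ($1304): deductible already satisfied, so member's share is 40% × $1304 = $521.60. Cost to member: $521.60. OOP to date $2994.40. Plan pays $1304 − $521.60 = $782.40.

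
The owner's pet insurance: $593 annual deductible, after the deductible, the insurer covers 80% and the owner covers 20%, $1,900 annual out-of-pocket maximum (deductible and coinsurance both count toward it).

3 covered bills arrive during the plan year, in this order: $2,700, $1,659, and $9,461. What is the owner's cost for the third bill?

$553.80

Claim 1 — $2,700: $593 to deductible, leaving $2,107; coinsurance $2,107 × 20% = $421.40. Owner pays $1,014.40; OOP now $1,014.40.
Claim 2 — $1,659: 20% coinsurance on $1,659 = $331.80. Owner pays $331.80; OOP now $1,346.20.
Claim 3 — $9,461: deductible already satisfied, so owner's share is 20% × $9,461 = $1,892.20. Adding that to $1,346.20 gives $3,238.40, past the $1,900 cap; owner pays only $1,900 − $1,346.20 = $553.80.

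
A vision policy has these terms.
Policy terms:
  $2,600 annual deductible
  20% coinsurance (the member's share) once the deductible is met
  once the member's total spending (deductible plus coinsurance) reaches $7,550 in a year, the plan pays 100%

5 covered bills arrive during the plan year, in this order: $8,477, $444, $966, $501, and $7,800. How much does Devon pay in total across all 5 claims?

Claim 1 ($8,477): deductible takes $2,600, $5,877 remains; coinsurance $5,877 × 20% = $1,175.40. Member owes $3,775.40 (running OOP $3,775.40).
Claim 2 ($444): 20% coinsurance on $444 = $88.80. Member owes $88.80 (running OOP $3,864.20).
Claim 3 ($966): 20% coinsurance on $966 = $193.20. Member pays $193.20; OOP now $4,057.40.
Claim 4 ($501): deductible met; 20% of $501 = $100.20. Member owes $100.20 (running OOP $4,157.60).
Claim 5 ($7,800): deductible met; 20% of $7,800 = $1,560. Member pays $1,560; OOP now $5,717.60.
Total paid by the member: $3,775.40 + $88.80 + $193.20 + $100.20 + $1,560 = $5,717.60.

$5,717.60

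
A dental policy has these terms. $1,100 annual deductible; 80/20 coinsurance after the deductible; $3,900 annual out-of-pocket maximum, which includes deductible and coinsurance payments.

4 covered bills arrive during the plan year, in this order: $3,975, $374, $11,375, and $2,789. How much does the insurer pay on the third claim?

$9,224.80

Claim 1 — $3,975: $1,100 finishes the deductible; $2,875 goes to coinsurance; coinsurance $2,875 × 20% = $575. Patient owes $1,675 (running OOP $1,675). Plan pays $3,975 − $1,675 = $2,300.
Claim 2 — $374: 20% coinsurance on $374 = $74.80. Cost to patient: $74.80. OOP to date $1,749.80. Plan pays $374 − $74.80 = $299.20.
Claim 3 — $11,375: deductible already satisfied, so patient's share is 20% × $11,375 = $2,275. OOP would hit $4,024.80 > $3,900, so the cap limits the patient to $3,900 − $1,749.80 = $2,150.20. Insurer: $11,375 − $2,150.20 = $9,224.80.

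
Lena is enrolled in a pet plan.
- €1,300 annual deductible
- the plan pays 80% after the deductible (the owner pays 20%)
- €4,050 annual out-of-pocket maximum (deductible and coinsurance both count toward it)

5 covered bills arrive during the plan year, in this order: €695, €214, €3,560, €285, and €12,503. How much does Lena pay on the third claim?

Bill 1, €695: fully absorbed by the deductible. Owner owes €695 (running OOP €695).
Bill 2, €214: all of it applies to the deductible. Owner owes €214 (running OOP €909).
Bill 3, €3,560: €391 finishes the deductible; €3,169 goes to coinsurance; owner's 20% is €633.80. Owner owes €1,024.80 (running OOP €1,933.80).

€1,024.80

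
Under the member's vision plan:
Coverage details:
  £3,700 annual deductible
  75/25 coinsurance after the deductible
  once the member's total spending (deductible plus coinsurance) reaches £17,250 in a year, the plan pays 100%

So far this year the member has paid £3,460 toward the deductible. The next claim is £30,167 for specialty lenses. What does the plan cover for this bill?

Remaining deductible: £3,700 − £3,460 = £240.
After the £240 deductible portion, £30,167 − £240 = £29,927 is subject to coinsurance.
25% of £29,927 = £7,481.75 falls to the member.
Member responsibility before any cap: £240 + £7,481.75 = £7,721.75.
Cumulative spending £3,460 + £7,721.75 = £11,181.75 stays under the £17,250 maximum.
The plan picks up £30,167 − £7,721.75 = £22,445.25.

£22,445.25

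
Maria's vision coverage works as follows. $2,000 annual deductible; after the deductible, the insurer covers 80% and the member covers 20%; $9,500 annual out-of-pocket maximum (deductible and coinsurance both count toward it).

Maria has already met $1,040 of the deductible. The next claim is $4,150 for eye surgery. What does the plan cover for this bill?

$2,552

Deductible still to meet: $2,000 − $1,040 = $960.
The remaining $3,190 (= $4,150 − $960) moves to coinsurance.
20% of $3,190 = $638 falls to the member.
That puts the member's cost at $960 + $638 = $1,598 before any cap.
Year-to-date out-of-pocket becomes $1,040 + $1,598 = $2,638, still under the $9,500 maximum, so no cap applies.
The plan picks up $4,150 − $1,598 = $2,552.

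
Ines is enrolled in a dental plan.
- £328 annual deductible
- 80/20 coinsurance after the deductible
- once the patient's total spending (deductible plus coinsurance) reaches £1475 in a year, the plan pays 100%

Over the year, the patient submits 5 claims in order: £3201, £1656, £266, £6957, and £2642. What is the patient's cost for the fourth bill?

Claim 1 (£3201): £328 finishes the deductible; £2873 goes to coinsurance; 20% of £2873 = £574.60. Patient owes £902.60 (running OOP £902.60).
Claim 2 (£1656): deductible met; 20% of £1656 = £331.20. Cost to patient: £331.20. OOP to date £1233.80.
Claim 3 (£266): deductible already satisfied, so patient's share is 20% × £266 = £53.20. Cost to patient: £53.20. OOP to date £1287.
Claim 4 (£6957): deductible met; 20% of £6957 = £1391.40. Adding that to £1287 gives £2678.40, past the £1475 cap; patient pays only £1475 − £1287 = £188.

£188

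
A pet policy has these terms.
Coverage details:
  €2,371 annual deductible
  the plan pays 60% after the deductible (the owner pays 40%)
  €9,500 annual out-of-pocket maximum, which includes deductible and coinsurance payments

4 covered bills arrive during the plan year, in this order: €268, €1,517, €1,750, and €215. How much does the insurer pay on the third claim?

€698.40

Claim 1 — €268: fully absorbed by the deductible. Owner pays €268; OOP now €268. Plan pays €268 − €268 = €0.
Claim 2 — €1,517: entire amount goes to the deductible. Cost to owner: €1,517. OOP to date €1,785. Plan pays €1,517 − €1,517 = €0.
Claim 3 — €1,750: €586 to deductible, leaving €1,164; coinsurance €1,164 × 40% = €465.60. Owner owes €1,051.60 (running OOP €2,836.60). Plan pays €1,750 − €1,051.60 = €698.40.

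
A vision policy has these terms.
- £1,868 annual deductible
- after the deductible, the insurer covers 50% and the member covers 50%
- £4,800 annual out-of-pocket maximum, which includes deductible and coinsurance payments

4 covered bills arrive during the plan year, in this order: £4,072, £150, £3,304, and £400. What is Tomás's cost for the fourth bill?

£103

#1 (£4,072): deductible takes £1,868, £2,204 remains; 50% of £2,204 = £1,102. Member owes £2,970 (running OOP £2,970).
#2 (£150): 50% coinsurance on £150 = £75. Member owes £75 (running OOP £3,045).
#3 (£3,304): deductible already satisfied, so member's share is 50% × £3,304 = £1,652. Member owes £1,652 (running OOP £4,697).
#4 (£400): deductible already satisfied, so member's share is 50% × £400 = £200. Adding that to £4,697 gives £4,897, past the £4,800 cap; member pays only £4,800 − £4,697 = £103.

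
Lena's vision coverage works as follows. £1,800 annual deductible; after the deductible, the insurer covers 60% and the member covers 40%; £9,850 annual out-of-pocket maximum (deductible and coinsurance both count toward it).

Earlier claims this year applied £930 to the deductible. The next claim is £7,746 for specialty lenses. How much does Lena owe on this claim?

£3,620.40

£930 of the £1,800 deductible is already met, leaving £870.
After the £870 deductible portion, £7,746 − £870 = £6,876 is subject to coinsurance.
Coinsurance: £6,876 × 40% = £2,750.40.
So the member owes £870 + £2,750.40 = £3,620.40 before any cap.
Year-to-date out-of-pocket becomes £930 + £3,620.40 = £4,550.40, still under the £9,850 maximum, so no cap applies.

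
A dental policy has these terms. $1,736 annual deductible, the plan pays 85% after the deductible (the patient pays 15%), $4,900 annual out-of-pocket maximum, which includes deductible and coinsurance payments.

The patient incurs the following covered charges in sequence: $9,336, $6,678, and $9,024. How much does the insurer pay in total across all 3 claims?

Bill 1, $9,336: $1,736 finishes the deductible; $7,600 goes to coinsurance; coinsurance $7,600 × 15% = $1,140. Cost to patient: $2,876. OOP to date $2,876. Insurer: $9,336 − $2,876 = $6,460.
Bill 2, $6,678: deductible met; 15% of $6,678 = $1,001.70. Patient pays $1,001.70; OOP now $3,877.70. Plan pays $6,678 − $1,001.70 = $5,676.30.
Bill 3, $9,024: deductible met; 15% of $9,024 = $1,353.60. Adding that to $3,877.70 gives $5,231.30, past the $4,900 cap; patient pays only $4,900 − $3,877.70 = $1,022.30. Insurer: $9,024 − $1,022.30 = $8,001.70.
Insurer total = bills − patient's total = $25,038 − $4,900 = $20,138.

$20,138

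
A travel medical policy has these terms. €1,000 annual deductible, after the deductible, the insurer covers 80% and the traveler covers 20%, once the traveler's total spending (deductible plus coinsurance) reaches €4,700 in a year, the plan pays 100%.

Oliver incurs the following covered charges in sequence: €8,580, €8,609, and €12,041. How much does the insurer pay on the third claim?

€11,578.80

#1 (€8,580): €1,000 to deductible, leaving €7,580; 20% of €7,580 = €1,516. Traveler pays €2,516; OOP now €2,516. Plan pays €8,580 − €2,516 = €6,064.
#2 (€8,609): 20% coinsurance on €8,609 = €1,721.80. Cost to traveler: €1,721.80. OOP to date €4,237.80. Plan pays €8,609 − €1,721.80 = €6,887.20.
#3 (€12,041): 20% coinsurance on €12,041 = €2,408.20. That would push OOP to €6,646, over the €4,700 cap, so traveler pays €4,700 − €4,237.80 = €462.20. Plan pays €12,041 − €462.20 = €11,578.80.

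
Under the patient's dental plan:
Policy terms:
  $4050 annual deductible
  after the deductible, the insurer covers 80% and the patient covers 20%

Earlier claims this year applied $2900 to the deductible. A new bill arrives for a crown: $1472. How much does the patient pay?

Deductible still to meet: $4050 − $2900 = $1150.
That leaves $1472 − $1150 = $322 for coinsurance.
Patient's 20% share of $322 is $64.40.
Patient responsibility: $1150 + $64.40 = $1214.40.

$1214.40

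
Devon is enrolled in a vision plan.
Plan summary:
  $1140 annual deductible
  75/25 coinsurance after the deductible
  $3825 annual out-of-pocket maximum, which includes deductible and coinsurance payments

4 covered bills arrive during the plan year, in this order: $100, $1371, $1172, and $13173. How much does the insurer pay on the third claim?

$879

Bill 1, $100: fully absorbed by the deductible. Cost to member: $100. OOP to date $100. Insurer: $100 − $100 = $0.
Bill 2, $1371: deductible takes $1040, $331 remains; coinsurance $331 × 25% = $82.75. Member pays $1122.75; OOP now $1222.75. Plan pays $1371 − $1122.75 = $248.25.
Bill 3, $1172: deductible already satisfied, so member's share is 25% × $1172 = $293. Cost to member: $293. OOP to date $1515.75. Insurer: $1172 − $293 = $879.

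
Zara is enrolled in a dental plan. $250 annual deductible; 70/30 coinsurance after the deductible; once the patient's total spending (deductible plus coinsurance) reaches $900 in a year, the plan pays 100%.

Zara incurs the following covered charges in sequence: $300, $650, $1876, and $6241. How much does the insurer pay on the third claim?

Claim 1 ($300): $250 finishes the deductible; $50 goes to coinsurance; coinsurance $50 × 30% = $15. Patient pays $265; OOP now $265. Plan pays $300 − $265 = $35.
Claim 2 ($650): deductible met; 30% of $650 = $195. Patient pays $195; OOP now $460. Insurer: $650 − $195 = $455.
Claim 3 ($1876): 30% coinsurance on $1876 = $562.80. Adding that to $460 gives $1022.80, past the $900 cap; patient pays only $900 − $460 = $440. Plan pays $1876 − $440 = $1436.

$1436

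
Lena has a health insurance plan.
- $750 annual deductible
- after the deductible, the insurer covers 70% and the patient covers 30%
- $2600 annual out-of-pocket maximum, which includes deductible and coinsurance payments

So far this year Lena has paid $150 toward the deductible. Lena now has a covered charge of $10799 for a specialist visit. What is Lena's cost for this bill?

$2450

$150 of the $750 deductible is already met, leaving $600.
After the $600 deductible portion, $10799 − $600 = $10199 is subject to coinsurance.
30% of $10199 = $3059.70 falls to the patient.
That puts the patient's cost at $600 + $3059.70 = $3659.70 before any cap.
Adding $3659.70 to the $150 already spent would give $3809.70, which exceeds the $2600 cap; the patient pays just $2600 − $150 = $2450.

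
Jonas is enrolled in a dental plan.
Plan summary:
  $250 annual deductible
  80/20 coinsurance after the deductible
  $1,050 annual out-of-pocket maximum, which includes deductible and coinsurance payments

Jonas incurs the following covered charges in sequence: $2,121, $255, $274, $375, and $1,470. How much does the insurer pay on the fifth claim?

Claim 1 ($2,121): $250 to deductible, leaving $1,871; patient's 20% is $374.20. Patient owes $624.20 (running OOP $624.20). Insurer: $2,121 − $624.20 = $1,496.80.
Claim 2 ($255): deductible already satisfied, so patient's share is 20% × $255 = $51. Patient owes $51 (running OOP $675.20). Insurer: $255 − $51 = $204.
Claim 3 ($274): deductible met; 20% of $274 = $54.80. Cost to patient: $54.80. OOP to date $730. Plan pays $274 − $54.80 = $219.20.
Claim 4 ($375): 20% coinsurance on $375 = $75. Cost to patient: $75. OOP to date $805. Insurer: $375 − $75 = $300.
Claim 5 ($1,470): 20% coinsurance on $1,470 = $294. That would push OOP to $1,099, over the $1,050 cap, so patient pays $1,050 − $805 = $245. Insurer: $1,470 − $245 = $1,225.

$1,225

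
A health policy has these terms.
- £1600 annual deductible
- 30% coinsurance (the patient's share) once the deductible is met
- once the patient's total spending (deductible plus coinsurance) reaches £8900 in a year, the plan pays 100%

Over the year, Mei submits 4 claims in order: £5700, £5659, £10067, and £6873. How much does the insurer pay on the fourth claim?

£5520.80

Claim 1 (£5700): £1600 finishes the deductible; £4100 goes to coinsurance; patient's 30% is £1230. Cost to patient: £2830. OOP to date £2830. Insurer: £5700 − £2830 = £2870.
Claim 2 (£5659): deductible already satisfied, so patient's share is 30% × £5659 = £1697.70. Patient owes £1697.70 (running OOP £4527.70). Insurer: £5659 − £1697.70 = £3961.30.
Claim 3 (£10067): deductible already satisfied, so patient's share is 30% × £10067 = £3020.10. Patient pays £3020.10; OOP now £7547.80. Plan pays £10067 − £3020.10 = £7046.90.
Claim 4 (£6873): 30% coinsurance on £6873 = £2061.90. That would push OOP to £9609.70, over the £8900 cap, so patient pays £8900 − £7547.80 = £1352.20. Insurer: £6873 − £1352.20 = £5520.80.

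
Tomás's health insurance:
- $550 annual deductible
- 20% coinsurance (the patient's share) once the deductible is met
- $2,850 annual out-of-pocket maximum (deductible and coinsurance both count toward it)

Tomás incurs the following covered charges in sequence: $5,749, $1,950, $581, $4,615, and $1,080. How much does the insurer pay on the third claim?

$464.80

Claim 1 — $5,749: $550 to deductible, leaving $5,199; coinsurance $5,199 × 20% = $1,039.80. Patient owes $1,589.80 (running OOP $1,589.80). Insurer: $5,749 − $1,589.80 = $4,159.20.
Claim 2 — $1,950: deductible met; 20% of $1,950 = $390. Patient pays $390; OOP now $1,979.80. Insurer: $1,950 − $390 = $1,560.
Claim 3 — $581: 20% coinsurance on $581 = $116.20. Patient owes $116.20 (running OOP $2,096). Plan pays $581 − $116.20 = $464.80.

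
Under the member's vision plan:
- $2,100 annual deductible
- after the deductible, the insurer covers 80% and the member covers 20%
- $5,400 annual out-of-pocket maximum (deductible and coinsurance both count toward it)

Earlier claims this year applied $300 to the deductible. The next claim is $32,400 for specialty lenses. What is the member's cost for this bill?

$300 of the $2,100 deductible is already met, leaving $1,800.
That leaves $32,400 − $1,800 = $30,600 for coinsurance.
Member's 20% share of $30,600 is $6,120.
So the member owes $1,800 + $6,120 = $7,920 before any cap.
That would bring total out-of-pocket to $8,220, past the $5,400 cap. The member is capped at $5,400 − $300 = $5,100 on this claim.

$5,100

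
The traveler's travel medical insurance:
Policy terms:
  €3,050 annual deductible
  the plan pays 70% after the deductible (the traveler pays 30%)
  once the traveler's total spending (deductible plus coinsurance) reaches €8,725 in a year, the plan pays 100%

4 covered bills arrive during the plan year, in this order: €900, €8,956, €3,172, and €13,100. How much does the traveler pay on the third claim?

Bill 1, €900: fully absorbed by the deductible. Traveler pays €900; OOP now €900.
Bill 2, €8,956: €2,150 to deductible, leaving €6,806; 30% of €6,806 = €2,041.80. Traveler pays €4,191.80; OOP now €5,091.80.
Bill 3, €3,172: deductible already satisfied, so traveler's share is 30% × €3,172 = €951.60. Cost to traveler: €951.60. OOP to date €6,043.40.

€951.60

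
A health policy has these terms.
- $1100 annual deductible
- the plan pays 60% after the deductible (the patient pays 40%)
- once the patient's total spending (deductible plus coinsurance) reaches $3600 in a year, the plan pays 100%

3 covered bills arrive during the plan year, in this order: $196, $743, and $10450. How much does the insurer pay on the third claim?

$7789

Claim 1 ($196): all of it applies to the deductible. Cost to patient: $196. OOP to date $196. Plan pays $196 − $196 = $0.
Claim 2 ($743): fully absorbed by the deductible. Patient owes $743 (running OOP $939). Insurer: $743 − $743 = $0.
Claim 3 ($10450): deductible takes $161, $10289 remains; 40% of $10289 = $4115.60. Together that's $161 + $4115.60 = $4276.60. Adding that to $939 gives $5215.60, past the $3600 cap; patient pays only $3600 − $939 = $2661. Plan pays $10450 − $2661 = $7789.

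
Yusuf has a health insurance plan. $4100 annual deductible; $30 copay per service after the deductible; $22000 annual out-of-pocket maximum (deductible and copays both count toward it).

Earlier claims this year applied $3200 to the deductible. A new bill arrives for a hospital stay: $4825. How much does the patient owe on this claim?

$930

Remaining deductible: $4100 − $3200 = $900.
The remaining $3925 (= $4825 − $900) moves to the copay.
Copay on this service: $30.
Patient responsibility before any cap: $900 + $30 = $930.
Year-to-date out-of-pocket becomes $3200 + $930 = $4130, still under the $22000 maximum, so no cap applies.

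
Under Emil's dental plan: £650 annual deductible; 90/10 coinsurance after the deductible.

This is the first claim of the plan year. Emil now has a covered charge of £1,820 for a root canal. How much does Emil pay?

The full £650 deductible is still open; £650 of this bill applies to it.
That leaves £1,820 − £650 = £1,170 for coinsurance.
10% of £1,170 = £117 falls to the patient.
Patient responsibility: £650 + £117 = £767.

£767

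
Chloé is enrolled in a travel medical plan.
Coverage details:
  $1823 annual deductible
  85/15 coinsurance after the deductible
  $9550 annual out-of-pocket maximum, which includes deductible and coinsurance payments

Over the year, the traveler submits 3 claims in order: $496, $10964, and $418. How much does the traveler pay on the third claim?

$62.70

#1 ($496): fully absorbed by the deductible. Cost to traveler: $496. OOP to date $496.
#2 ($10964): $1327 finishes the deductible; $9637 goes to coinsurance; 15% of $9637 = $1445.55. Traveler pays $2772.55; OOP now $3268.55.
#3 ($418): deductible met; 15% of $418 = $62.70. Traveler pays $62.70; OOP now $3331.25.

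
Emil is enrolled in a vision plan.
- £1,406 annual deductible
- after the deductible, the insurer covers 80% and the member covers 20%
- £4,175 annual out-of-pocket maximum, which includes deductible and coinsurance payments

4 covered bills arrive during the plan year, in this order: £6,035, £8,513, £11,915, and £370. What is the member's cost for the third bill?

Bill 1, £6,035: deductible takes £1,406, £4,629 remains; member's 20% is £925.80. Cost to member: £2,331.80. OOP to date £2,331.80.
Bill 2, £8,513: deductible met; 20% of £8,513 = £1,702.60. Member owes £1,702.60 (running OOP £4,034.40).
Bill 3, £11,915: 20% coinsurance on £11,915 = £2,383. Adding that to £4,034.40 gives £6,417.40, past the £4,175 cap; member pays only £4,175 − £4,034.40 = £140.60.

£140.60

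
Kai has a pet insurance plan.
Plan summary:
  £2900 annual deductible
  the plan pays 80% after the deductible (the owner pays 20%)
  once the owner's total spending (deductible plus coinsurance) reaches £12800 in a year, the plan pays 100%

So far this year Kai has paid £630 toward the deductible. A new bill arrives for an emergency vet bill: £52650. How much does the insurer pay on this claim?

£40480

£630 of the £2900 deductible is already met, leaving £2270.
After the £2270 deductible portion, £52650 − £2270 = £50380 is subject to coinsurance.
Owner's 20% share of £50380 is £10076.
Owner responsibility before any cap: £2270 + £10076 = £12346.
That would bring total out-of-pocket to £12976, past the £12800 cap. The owner is capped at £12800 − £630 = £12170 on this claim.
Insurer pays the balance: £52650 − £12170 = £40480.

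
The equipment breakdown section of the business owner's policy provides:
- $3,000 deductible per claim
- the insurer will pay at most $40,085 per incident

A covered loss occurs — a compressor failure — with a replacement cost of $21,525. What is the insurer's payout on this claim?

$18,525

Subtract the deductible: $21,525 − $3,000 = $18,525.
$18,525 is within the $40,085 limit, so the insurer pays $18,525.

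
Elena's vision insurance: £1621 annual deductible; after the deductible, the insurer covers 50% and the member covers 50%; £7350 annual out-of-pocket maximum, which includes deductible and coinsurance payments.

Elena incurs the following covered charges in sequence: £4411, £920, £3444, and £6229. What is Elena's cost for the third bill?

£1722

#1 (£4411): deductible takes £1621, £2790 remains; member's 50% is £1395. Member owes £3016 (running OOP £3016).
#2 (£920): 50% coinsurance on £920 = £460. Member owes £460 (running OOP £3476).
#3 (£3444): deductible met; 50% of £3444 = £1722. Member owes £1722 (running OOP £5198).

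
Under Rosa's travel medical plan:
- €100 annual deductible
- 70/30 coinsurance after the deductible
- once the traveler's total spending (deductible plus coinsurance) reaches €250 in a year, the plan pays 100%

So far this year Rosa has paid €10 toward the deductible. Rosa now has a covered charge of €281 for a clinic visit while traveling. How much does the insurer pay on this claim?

€133.70

€10 of the €100 deductible is already met, leaving €90.
After the €90 deductible portion, €281 − €90 = €191 is subject to coinsurance.
Coinsurance: €191 × 30% = €57.30.
Traveler responsibility before any cap: €90 + €57.30 = €147.30.
Year-to-date out-of-pocket becomes €10 + €147.30 = €157.30, still under the €250 maximum, so no cap applies.
The plan picks up €281 − €147.30 = €133.70.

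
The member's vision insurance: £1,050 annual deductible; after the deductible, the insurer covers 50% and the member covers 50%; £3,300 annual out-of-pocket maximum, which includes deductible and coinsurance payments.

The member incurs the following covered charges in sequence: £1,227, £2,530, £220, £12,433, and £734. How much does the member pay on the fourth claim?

Bill 1, £1,227: £1,050 finishes the deductible; £177 goes to coinsurance; member's 50% is £88.50. Member pays £1,138.50; OOP now £1,138.50.
Bill 2, £2,530: deductible already satisfied, so member's share is 50% × £2,530 = £1,265. Cost to member: £1,265. OOP to date £2,403.50.
Bill 3, £220: 50% coinsurance on £220 = £110. Cost to member: £110. OOP to date £2,513.50.
Bill 4, £12,433: deductible already satisfied, so member's share is 50% × £12,433 = £6,216.50. Adding that to £2,513.50 gives £8,730, past the £3,300 cap; member pays only £3,300 − £2,513.50 = £786.50.

£786.50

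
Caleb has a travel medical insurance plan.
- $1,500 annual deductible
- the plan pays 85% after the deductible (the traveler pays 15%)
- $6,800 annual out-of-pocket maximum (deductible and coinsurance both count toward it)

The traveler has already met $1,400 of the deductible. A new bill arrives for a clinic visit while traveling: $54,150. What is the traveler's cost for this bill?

$5,400

Remaining deductible: $1,500 − $1,400 = $100.
That leaves $54,150 − $100 = $54,050 for coinsurance.
15% of $54,050 = $8,107.50 falls to the traveler.
So the traveler owes $100 + $8,107.50 = $8,207.50 before any cap.
Year-to-date out-of-pocket would reach $1,400 + $8,207.50 = $9,607.50, above the $6,800 maximum, so the traveler pays only $6,800 − $1,400 = $5,400.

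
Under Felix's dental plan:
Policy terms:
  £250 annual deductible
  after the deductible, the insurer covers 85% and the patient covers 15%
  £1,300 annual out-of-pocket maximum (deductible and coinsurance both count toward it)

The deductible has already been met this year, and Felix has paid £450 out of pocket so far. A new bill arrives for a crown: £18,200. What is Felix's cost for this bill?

£850

The deductible is already satisfied, so the full bill goes to coinsurance.
15% of £18,200 = £2,730 falls to the patient.
Year-to-date out-of-pocket would reach £450 + £2,730 = £3,180, above the £1,300 maximum, so the patient pays only £1,300 − £450 = £850.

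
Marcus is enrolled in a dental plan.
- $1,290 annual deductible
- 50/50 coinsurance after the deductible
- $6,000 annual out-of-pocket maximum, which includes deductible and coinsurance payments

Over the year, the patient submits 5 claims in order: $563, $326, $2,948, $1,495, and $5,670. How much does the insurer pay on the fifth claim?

#1 ($563): fully absorbed by the deductible. Patient pays $563; OOP now $563. Plan pays $563 − $563 = $0.
#2 ($326): fully absorbed by the deductible. Patient owes $326 (running OOP $889). Plan pays $326 − $326 = $0.
#3 ($2,948): deductible takes $401, $2,547 remains; patient's 50% is $1,273.50. Patient owes $1,674.50 (running OOP $2,563.50). Insurer: $2,948 − $1,674.50 = $1,273.50.
#4 ($1,495): deductible met; 50% of $1,495 = $747.50. Cost to patient: $747.50. OOP to date $3,311. Plan pays $1,495 − $747.50 = $747.50.
#5 ($5,670): deductible already satisfied, so patient's share is 50% × $5,670 = $2,835. OOP would hit $6,146 > $6,000, so the cap limits the patient to $6,000 − $3,311 = $2,689. Plan pays $5,670 − $2,689 = $2,981.

$2,981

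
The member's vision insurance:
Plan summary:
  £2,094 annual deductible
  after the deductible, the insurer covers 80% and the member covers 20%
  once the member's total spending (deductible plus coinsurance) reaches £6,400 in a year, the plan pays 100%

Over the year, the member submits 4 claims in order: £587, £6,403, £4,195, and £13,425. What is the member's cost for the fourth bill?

£2,487.80

Bill 1, £587: all of it applies to the deductible. Member pays £587; OOP now £587.
Bill 2, £6,403: deductible takes £1,507, £4,896 remains; coinsurance £4,896 × 20% = £979.20. Member pays £2,486.20; OOP now £3,073.20.
Bill 3, £4,195: deductible met; 20% of £4,195 = £839. Member owes £839 (running OOP £3,912.20).
Bill 4, £13,425: deductible already satisfied, so member's share is 20% × £13,425 = £2,685. OOP would hit £6,597.20 > £6,400, so the cap limits the member to £6,400 − £3,912.20 = £2,487.80.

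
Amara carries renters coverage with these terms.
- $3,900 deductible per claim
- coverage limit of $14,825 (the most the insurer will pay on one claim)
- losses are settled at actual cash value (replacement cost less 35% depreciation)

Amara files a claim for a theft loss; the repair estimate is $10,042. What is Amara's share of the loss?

Depreciate 35%: the covered value is $10,042 × 0.65 = $6,527.30.
Subtract the deductible: $6,527.30 − $3,900 = $2,627.30.
$2,627.30 ≤ $14,825, so the limit doesn't bind; insurer pays $2,627.30.
Out of pocket: $10,042 − $2,627.30 = $7,414.70.

$7,414.70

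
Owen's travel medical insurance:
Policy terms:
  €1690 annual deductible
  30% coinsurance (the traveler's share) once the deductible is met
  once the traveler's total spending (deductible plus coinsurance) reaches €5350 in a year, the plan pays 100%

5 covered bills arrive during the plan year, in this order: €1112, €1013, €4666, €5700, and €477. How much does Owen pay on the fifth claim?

#1 (€1112): fully absorbed by the deductible. Traveler owes €1112 (running OOP €1112).
#2 (€1013): €578 to deductible, leaving €435; traveler's 30% is €130.50. Cost to traveler: €708.50. OOP to date €1820.50.
#3 (€4666): 30% coinsurance on €4666 = €1399.80. Cost to traveler: €1399.80. OOP to date €3220.30.
#4 (€5700): deductible met; 30% of €5700 = €1710. Cost to traveler: €1710. OOP to date €4930.30.
#5 (€477): deductible met; 30% of €477 = €143.10. Traveler owes €143.10 (running OOP €5073.40).

€143.10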